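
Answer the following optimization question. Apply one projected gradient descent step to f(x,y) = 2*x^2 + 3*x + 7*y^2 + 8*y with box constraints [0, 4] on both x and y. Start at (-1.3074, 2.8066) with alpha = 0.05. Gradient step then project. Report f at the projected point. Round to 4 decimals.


Step 1: Compute gradient at (-1.3074, 2.8066).
grad_x = 2*2*-1.3074 + 3 = -2.2296
grad_y = 2*7*2.8066 + 8 = 47.2924
Step 2: Gradient step.
x_raw = -1.3074 - 0.05*-2.2296 = -1.1959
y_raw = 2.8066 - 0.05*47.2924 = 0.442
Step 3: Project onto [0, 4].
x_proj = clip(-1.1959) = 0.0
y_proj = clip(0.442) = 0.442
Step 4: Evaluate f.
f(0.0, 0.442) = 4.9033


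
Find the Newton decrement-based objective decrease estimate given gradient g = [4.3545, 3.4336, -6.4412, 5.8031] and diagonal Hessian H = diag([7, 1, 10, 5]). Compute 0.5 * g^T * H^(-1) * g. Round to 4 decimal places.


Step 1: H is diagonal, so H^(-1) * g = [0.6221, 3.4336, -0.6441, 1.1606].
Step 2: g^T H^(-1) g = sum_i g_i^2 / H_ii
  = (4.3545)^2/7 + (3.4336)^2/1 + (-6.4412)^2/10 + (5.8031)^2/5
  = 2.7088 + 11.7896 + 4.1489 + 6.7352 = 25.3825
Step 3: Objective decrease = 0.5 * g^T H^(-1) g = 12.6913


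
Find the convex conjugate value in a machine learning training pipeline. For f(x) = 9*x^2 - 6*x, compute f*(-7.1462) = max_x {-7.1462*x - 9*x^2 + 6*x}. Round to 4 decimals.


f*(y) = sup_x {y*x - a*x^2 - b*x} = sup_x {(y-b)*x - a*x^2}
FOC: (y - b) - 2a*x = 0 => x* = (y - b)/(2a)
x* = (-7.1462 + 6)/(2*9) = -0.0637
f*(-7.1462) = (y-b)^2/(4a) = (-7.1462 + 6)^2/(4*9)
= 1.3138/36 = 0.0365


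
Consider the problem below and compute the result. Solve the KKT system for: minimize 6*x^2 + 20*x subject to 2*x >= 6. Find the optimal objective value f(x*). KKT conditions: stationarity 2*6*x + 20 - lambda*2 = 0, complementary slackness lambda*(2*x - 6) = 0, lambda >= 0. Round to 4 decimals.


Step 1: Try lambda = 0 (constraint inactive).
x_unc = -20/(2*6) = -1.6667
Check: 2*-1.6667 = -3.3334 < 6 -- violated!
Step 2: Constraint must be active: 2*x = 6
x* = 6/2 = 3.0
lambda = (2*6*3.0 + 20)/2 = 28.0
Step 3: Compute optimal value.
f(x*) = 6*3.0^2 + 20*3.0 = 114.0


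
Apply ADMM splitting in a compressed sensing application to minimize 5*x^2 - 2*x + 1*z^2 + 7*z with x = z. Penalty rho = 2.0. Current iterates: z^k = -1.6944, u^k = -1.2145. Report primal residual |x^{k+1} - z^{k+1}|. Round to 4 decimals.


ADMM iteration with rho = 2.0, z^k = -1.6944, u^k = -1.2145
Step 1: x-update.
Minimize 5*x^2 - 2*x + (2.0/2)*(x + 1.6944 - 1.2145)^2
FOC: (2*5 + 2.0)*x = 2 + 2.0*(-1.6944 + 1.2145)
x^{k+1} = 0.0867
Step 2: z-update.
Minimize 1*z^2 + 7*z + (2.0/2)*(0.0867 - z - 1.2145)^2
FOC: (2*1 + 2.0)*z = -7 + 2.0*(0.0867 - 1.2145)
z^{k+1} = -2.3139
Step 3: u-update.
u^{k+1} = -1.2145 + 0.0867 + 2.3139 = 1.1861
Step 4: Primal residual = |0.0867 + 2.3139| = 2.4006


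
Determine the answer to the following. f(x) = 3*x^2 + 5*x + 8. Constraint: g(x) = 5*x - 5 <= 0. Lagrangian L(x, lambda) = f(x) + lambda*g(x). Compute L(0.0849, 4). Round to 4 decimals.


Step 1: Evaluate f(x).
f(0.0849) = 3*0.0849^2 + 5*0.0849 + 8 = 8.4461
Step 2: Evaluate g(x).
g(0.0849) = 5*0.0849 - 5 = -4.5755
Step 3: Compute Lagrangian.
L = 8.4461 + 4*-4.5755 = -9.8559


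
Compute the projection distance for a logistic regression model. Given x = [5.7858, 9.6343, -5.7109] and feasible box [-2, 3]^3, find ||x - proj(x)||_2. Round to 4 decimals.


Project each component onto [-2, 3].
clip(5.7858) = 3.0, clip(9.6343) = 3.0, clip(-5.7109) = -2.0
Projection = [3.0, 3.0, -2.0]
Squared diffs: [7.7607, 44.0139, 13.7708]
Distance = sqrt(65.5454) = 8.096


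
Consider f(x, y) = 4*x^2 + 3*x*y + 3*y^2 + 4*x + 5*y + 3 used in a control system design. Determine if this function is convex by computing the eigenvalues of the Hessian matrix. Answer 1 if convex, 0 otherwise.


The Hessian of f(x,y) = 4*x^2 + 3*x*y + 3*y^2 + 4*x + 5*y + 3 is:
H = [[8, 3], [3, 6]]
Trace = 8 + 6 = 14
Determinant = 8*6 - (3)^2 = 39
Discriminant = (14)^2 - 4*39 = 40.0
Eigenvalues: lambda_1 = 3.8377, lambda_2 = 10.1623
The function is convex.

1


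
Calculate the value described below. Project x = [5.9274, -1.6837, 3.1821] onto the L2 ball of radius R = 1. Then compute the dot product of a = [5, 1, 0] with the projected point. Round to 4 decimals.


Step 1: Compute ||x|| (intermediates to 6 decimals).
||x|| = sqrt(5.9274^2 + (-1.6837)^2 + 3.1821^2) = 6.935033
Step 2: Project.
Since ||x|| > R, scale = R/||x|| = 1/6.935033 = 0.144195, proj(x) = scale * x
proj(x) = [0.854701, -0.242781, 0.458843]
Step 3: Dot product.
a^T * proj(x) = 5*0.854701 + 1*(-0.242781) + 0*0.458843 = 4.0307


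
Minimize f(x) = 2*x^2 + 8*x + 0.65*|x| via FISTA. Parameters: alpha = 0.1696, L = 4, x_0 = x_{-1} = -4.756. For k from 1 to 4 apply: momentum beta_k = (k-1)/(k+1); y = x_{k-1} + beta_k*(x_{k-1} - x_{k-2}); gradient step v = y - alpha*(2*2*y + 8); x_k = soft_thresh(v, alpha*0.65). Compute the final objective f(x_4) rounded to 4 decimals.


FISTA on f(x) = 2*x^2 + 8*x + 0.65*|x|
L = 4, alpha = 0.1696
Iteration 1: beta = 0.0, y = -4.756 + 0.0*(-4.756 + 4.756) = -4.756
  grad(y) = -11.024, v = y - alpha*grad = -2.8863
  prox(v) = soft_thresh(-2.8863, 0.1102) = -2.7761
Iteration 2: beta = 0.3333, y = -2.7761 + 0.3333*(-2.7761 + 4.756) = -2.1161
  grad(y) = -0.4645, v = y - alpha*grad = -2.0373
  prox(v) = soft_thresh(-2.0373, 0.1102) = -1.9271
Iteration 3: beta = 0.5, y = -1.9271 + 0.5*(-1.9271 + 2.7761) = -1.5026
  grad(y) = 1.9896, v = y - alpha*grad = -1.84
  prox(v) = soft_thresh(-1.84, 0.1102) = -1.7298
Iteration 4: beta = 0.6, y = -1.7298 + 0.6*(-1.7298 + 1.9271) = -1.6114
  grad(y) = 1.5543, v = y - alpha*grad = -1.875
  prox(v) = soft_thresh(-1.875, 0.1102) = -1.7648
f(x_4) = 2*(-1.7648)^2 + 8*(-1.7648) + 0.65*|-1.7648| = -6.7422


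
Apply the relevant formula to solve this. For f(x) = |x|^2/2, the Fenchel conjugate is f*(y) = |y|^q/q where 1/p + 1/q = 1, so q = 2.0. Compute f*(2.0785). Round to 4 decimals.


The conjugate exponent q satisfies 1/p + 1/q = 1.
p = 2, so q = 2/(2 - 1) = 2.0
|y|^q = 2.0785^2.0 = 4.3202
f*(2.0785) = 4.3202 / 2.0 = 2.1601


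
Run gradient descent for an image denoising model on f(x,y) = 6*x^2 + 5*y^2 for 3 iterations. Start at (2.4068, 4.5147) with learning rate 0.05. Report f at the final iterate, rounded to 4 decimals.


Gradient descent on f(x,y) = 6*x^2 + 5*y^2.
Starting point: (2.4068, 4.5147), alpha = 0.05
Step 1: grad_x = 2*6*2.4068 = 28.8816, grad_y = 2*5*4.5147 = 45.147
  x_1 = 2.4068 - 0.05*28.8816 = 0.9627
  y_1 = 4.5147 - 0.05*45.147 = 2.2574
Step 2: grad_x = 2*6*0.9627 = 11.5526, grad_y = 2*5*2.2574 = 22.5735
  x_2 = 0.9627 - 0.05*11.5526 = 0.3851
  y_2 = 2.2574 - 0.05*22.5735 = 1.1287
Step 3: grad_x = 2*6*0.3851 = 4.6211, grad_y = 2*5*1.1287 = 11.2868
  x_3 = 0.3851 - 0.05*4.6211 = 0.154
  y_3 = 1.1287 - 0.05*11.2868 = 0.5643
f(0.154, 0.5643) = 6*0.154^2 + 5*0.5643^2 = 1.7347


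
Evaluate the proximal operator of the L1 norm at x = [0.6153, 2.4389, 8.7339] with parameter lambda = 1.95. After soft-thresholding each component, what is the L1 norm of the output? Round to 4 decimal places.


Soft-thresholding with lambda = 1.95:
prox(0.6153) = sign(0.6153)*max(|0.6153| - 1.95, 0) = 0.0
prox(2.4389) = sign(2.4389)*max(|2.4389| - 1.95, 0) = 0.4889
prox(8.7339) = sign(8.7339)*max(|8.7339| - 1.95, 0) = 6.7839
prox(x) = [0.0, 0.4889, 6.7839]
||prox(x)||_1 = 0.0 + 0.4889 + 6.7839 = 7.2728


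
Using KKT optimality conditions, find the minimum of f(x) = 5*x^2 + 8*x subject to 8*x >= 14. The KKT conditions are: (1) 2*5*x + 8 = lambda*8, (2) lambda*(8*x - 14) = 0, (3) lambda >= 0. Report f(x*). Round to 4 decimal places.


Step 1: Try lambda = 0 (constraint inactive).
x_unc = -8/(2*5) = -0.8
Check: 8*-0.8 = -6.4 < 14 -- violated!
Step 2: Constraint must be active: 8*x = 14
x* = 14/8 = 1.75
lambda = (2*5*1.75 + 8)/8 = 3.1875
Step 3: Compute optimal value.
f(x*) = 5*1.75^2 + 8*1.75 = 29.3125


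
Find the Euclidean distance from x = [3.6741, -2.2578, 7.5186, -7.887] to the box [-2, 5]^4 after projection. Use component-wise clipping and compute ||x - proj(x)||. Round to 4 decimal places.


Project each component onto [-2, 5].
clip(3.6741) = 3.6741, clip(-2.2578) = -2.0, clip(7.5186) = 5.0, clip(-7.887) = -2.0
Projection = [3.6741, -2.0, 5.0, -2.0]
Squared diffs: [0.0, 0.0665, 6.3433, 34.6568]
Distance = sqrt(41.0666) = 6.4083


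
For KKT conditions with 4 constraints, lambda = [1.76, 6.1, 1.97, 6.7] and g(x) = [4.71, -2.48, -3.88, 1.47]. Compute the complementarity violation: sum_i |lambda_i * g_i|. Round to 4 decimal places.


KKT complementary slackness check:
lambda_1 * g_1 = 1.76 * 4.71 = 8.2896
lambda_2 * g_2 = 6.1 * -2.48 = -15.128
lambda_3 * g_3 = 1.97 * -3.88 = -7.6436
lambda_4 * g_4 = 6.7 * 1.47 = 9.849
Total violation = 8.2896 + 15.128 + 7.6436 + 9.849 = 40.9102


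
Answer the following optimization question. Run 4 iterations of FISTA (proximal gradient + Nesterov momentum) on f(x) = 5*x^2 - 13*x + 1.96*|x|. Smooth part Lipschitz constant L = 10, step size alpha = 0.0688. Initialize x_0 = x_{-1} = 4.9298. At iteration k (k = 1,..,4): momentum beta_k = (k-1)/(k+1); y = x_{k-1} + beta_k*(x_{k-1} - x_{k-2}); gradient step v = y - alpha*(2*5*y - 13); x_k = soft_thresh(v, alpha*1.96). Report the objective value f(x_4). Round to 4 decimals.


FISTA on f(x) = 5*x^2 - 13*x + 1.96*|x|
L = 10, alpha = 0.0688
Iteration 1: beta = 0.0, y = 4.9298 + 0.0*(4.9298 - 4.9298) = 4.9298
  grad(y) = 36.298, v = y - alpha*grad = 2.4325
  prox(v) = soft_thresh(2.4325, 0.1348) = 2.2976
Iteration 2: beta = 0.3333, y = 2.2976 + 0.3333*(2.2976 - 4.9298) = 1.4203
  grad(y) = 1.2027, v = y - alpha*grad = 1.3375
  prox(v) = soft_thresh(1.3375, 0.1348) = 1.2027
Iteration 3: beta = 0.5, y = 1.2027 + 0.5*(1.2027 - 2.2976) = 0.6552
  grad(y) = -6.4481, v = y - alpha*grad = 1.0988
  prox(v) = soft_thresh(1.0988, 0.1348) = 0.964
Iteration 4: beta = 0.6, y = 0.964 + 0.6*(0.964 - 1.2027) = 0.8207
  grad(y) = -4.7925, v = y - alpha*grad = 1.1505
  prox(v) = soft_thresh(1.1505, 0.1348) = 1.0156
f(x_4) = 5*1.0156^2 - 13*1.0156 + 1.96*|1.0156| = -6.055


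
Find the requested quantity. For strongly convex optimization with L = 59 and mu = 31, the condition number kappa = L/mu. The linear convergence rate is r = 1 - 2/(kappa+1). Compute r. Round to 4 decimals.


Step 1: Compute the condition number.
kappa = L/mu = 59/31 = 1.9032
Step 2: Compute the convergence rate.
r = 1 - 2/(kappa + 1) = 1 - 2*mu/(L + mu) = (L - mu)/(L + mu) = 28/90 = 0.3111


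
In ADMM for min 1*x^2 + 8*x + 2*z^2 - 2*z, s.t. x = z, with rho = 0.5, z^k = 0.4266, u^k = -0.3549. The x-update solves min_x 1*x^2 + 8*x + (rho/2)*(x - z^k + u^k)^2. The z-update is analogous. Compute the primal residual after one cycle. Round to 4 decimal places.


ADMM iteration with rho = 0.5, z^k = 0.4266, u^k = -0.3549
Step 1: x-update.
Minimize 1*x^2 + 8*x + (0.5/2)*(x - 0.4266 - 0.3549)^2
FOC: (2*1 + 0.5)*x = -8 + 0.5*(0.4266 + 0.3549)
x^{k+1} = -3.0437
Step 2: z-update.
Minimize 2*z^2 - 2*z + (0.5/2)*(-3.0437 - z - 0.3549)^2
FOC: (2*2 + 0.5)*z = 2 + 0.5*(-3.0437 - 0.3549)
z^{k+1} = 0.0668
Step 3: u-update.
u^{k+1} = -0.3549 - 3.0437 - 0.0668 = -3.4654
Step 4: Primal residual = |-3.0437 - 0.0668| = 3.1105


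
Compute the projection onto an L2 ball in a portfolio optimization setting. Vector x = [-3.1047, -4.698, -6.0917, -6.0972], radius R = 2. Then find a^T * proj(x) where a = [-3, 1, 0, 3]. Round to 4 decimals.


Step 1: Compute ||x|| (intermediates to 6 decimals).
||x|| = sqrt((-3.1047)^2 + (-4.698)^2 + (-6.0917)^2 + (-6.0972)^2) = 10.295388
Step 2: Project.
Since ||x|| > R, scale = R/||x|| = 2/10.295388 = 0.194262, proj(x) = scale * x
proj(x) = [-0.603125, -0.912643, -1.183386, -1.184454]
Step 3: Dot product.
a^T * proj(x) = -3*(-0.603125) + 1*(-0.912643) + 0*(-1.183386) + 3*(-1.184454) = -2.6566


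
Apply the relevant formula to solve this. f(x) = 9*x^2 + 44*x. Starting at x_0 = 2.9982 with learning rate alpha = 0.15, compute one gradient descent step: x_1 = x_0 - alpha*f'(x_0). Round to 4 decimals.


We compute the gradient at x_0 and apply the update.
f'(x) = 18*x + 44
f'(2.9982) = 18*2.9982 + 44 = 97.9676
x_1 = 2.9982 - 0.15*97.9676 = -11.6969


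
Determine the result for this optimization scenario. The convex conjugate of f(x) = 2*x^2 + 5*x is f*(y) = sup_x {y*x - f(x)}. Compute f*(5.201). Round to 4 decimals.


f*(y) = sup_x {y*x - a*x^2 - b*x} = sup_x {(y-b)*x - a*x^2}
FOC: (y - b) - 2a*x = 0 => x* = (y - b)/(2a)
x* = (5.201 - 5)/(2*2) = 0.0503
f*(5.201) = (y-b)^2/(4a) = (5.201 - 5)^2/(4*2)
= 0.0404/8 = 0.0051


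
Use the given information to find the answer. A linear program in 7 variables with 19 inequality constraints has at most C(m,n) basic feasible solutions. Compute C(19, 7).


Each vertex corresponds to some choice of n active constraints out of m, so the number of vertices is at most C(m, n) = m! / (n!(m-n)!).
m = 19, n = 7
Numerator: 19 * 18 * 17 * 16 * 15 * 14 * 13
Denominator: 7! = 5040
C(19, 7) = 50388


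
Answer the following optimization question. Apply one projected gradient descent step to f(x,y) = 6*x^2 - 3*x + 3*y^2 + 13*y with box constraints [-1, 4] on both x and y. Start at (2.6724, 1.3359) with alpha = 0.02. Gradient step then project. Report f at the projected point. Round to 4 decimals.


Step 1: Compute gradient at (2.6724, 1.3359).
grad_x = 2*6*2.6724 - 3 = 29.0688
grad_y = 2*3*1.3359 + 13 = 21.0154
Step 2: Gradient step.
x_raw = 2.6724 - 0.02*29.0688 = 2.091
y_raw = 1.3359 - 0.02*21.0154 = 0.9156
Step 3: Project onto [-1, 4].
x_proj = clip(2.091) = 2.091
y_proj = clip(0.9156) = 0.9156
Step 4: Evaluate f.
f(2.091, 0.9156) = 34.3788


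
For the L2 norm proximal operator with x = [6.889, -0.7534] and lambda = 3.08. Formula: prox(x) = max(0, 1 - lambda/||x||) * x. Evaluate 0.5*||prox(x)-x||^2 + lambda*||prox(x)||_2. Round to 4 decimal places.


Step 1: Compute ||x||.
||x|| = 6.9301
Step 2: Compute scaling factor.
scale = max(0, 1 - 3.08/6.9301) = 0.5556
Step 3: prox(x) = [3.8273, -0.4186]
||prox(x)|| = 3.8501
Step 4: Proximal objective.
0.5*||prox-x||^2 = 4.7432
lambda*||prox|| = 11.8583
Total = 16.6014


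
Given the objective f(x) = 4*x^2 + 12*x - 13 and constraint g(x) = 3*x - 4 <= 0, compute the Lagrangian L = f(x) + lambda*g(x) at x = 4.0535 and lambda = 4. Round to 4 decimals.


Step 1: Evaluate f(x).
f(4.0535) = 4*4.0535^2 + 12*4.0535 - 13 = 101.3654
Step 2: Evaluate g(x).
g(4.0535) = 3*4.0535 - 4 = 8.1605
Step 3: Compute Lagrangian.
L = 101.3654 + 4*8.1605 = 134.0074


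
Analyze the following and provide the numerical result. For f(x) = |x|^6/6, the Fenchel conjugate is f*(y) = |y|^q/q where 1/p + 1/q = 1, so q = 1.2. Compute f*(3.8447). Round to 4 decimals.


The conjugate exponent q satisfies 1/p + 1/q = 1.
p = 6, so q = 6/(6 - 1) = 1.2
|y|^q = 3.8447^1.2 = 5.0331
f*(3.8447) = 5.0331 / 1.2 = 4.1942


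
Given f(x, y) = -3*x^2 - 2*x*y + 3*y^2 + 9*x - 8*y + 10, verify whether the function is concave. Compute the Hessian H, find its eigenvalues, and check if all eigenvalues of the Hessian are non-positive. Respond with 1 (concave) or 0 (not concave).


The Hessian of f(x,y) = -3*x^2 - 2*x*y + 3*y^2 + 9*x - 8*y + 10 is:
H = [[-6, -2], [-2, 6]]
Trace = -6 + 6 = 0
Determinant = -6*6 - (-2)^2 = -40
Discriminant = (0)^2 - 4*-40 = 160.0
Eigenvalues: lambda_1 = -6.3246, lambda_2 = 6.3246
The function is not concave.

0


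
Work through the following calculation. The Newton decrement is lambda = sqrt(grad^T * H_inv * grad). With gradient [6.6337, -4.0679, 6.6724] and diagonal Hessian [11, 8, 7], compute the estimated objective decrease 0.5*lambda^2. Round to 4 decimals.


Step 1: H is diagonal, so H^(-1) * g = [0.6031, -0.5085, 0.9532].
Step 2: g^T H^(-1) g = sum_i g_i^2 / H_ii
  = (6.6337)^2/11 + (-4.0679)^2/8 + (6.6724)^2/7
  = 4.0005 + 2.0685 + 6.3601 = 12.4292
Step 3: Objective decrease = 0.5 * g^T H^(-1) g = 6.2146


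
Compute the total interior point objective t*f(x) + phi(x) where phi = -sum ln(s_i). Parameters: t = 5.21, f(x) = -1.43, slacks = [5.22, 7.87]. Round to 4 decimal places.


Step 1: Compute log-barrier.
ln values: [1.6525, 2.0631]
phi = -(1.6525 + 2.0631) = -3.7156
Step 2: Compute augmented objective.
t*f(x) = 5.21*-1.43 = -7.4503
Total = -7.4503 - 3.7156 = -11.1659


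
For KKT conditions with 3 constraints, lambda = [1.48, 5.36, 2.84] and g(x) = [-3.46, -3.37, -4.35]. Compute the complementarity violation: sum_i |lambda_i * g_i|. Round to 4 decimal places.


KKT complementary slackness check:
lambda_1 * g_1 = 1.48 * -3.46 = -5.1208
lambda_2 * g_2 = 5.36 * -3.37 = -18.0632
lambda_3 * g_3 = 2.84 * -4.35 = -12.354
Total violation = 5.1208 + 18.0632 + 12.354 = 35.538


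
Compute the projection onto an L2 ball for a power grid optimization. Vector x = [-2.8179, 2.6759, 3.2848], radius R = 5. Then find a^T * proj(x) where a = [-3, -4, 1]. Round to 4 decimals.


Step 1: Compute ||x|| (intermediates to 6 decimals).
||x|| = sqrt((-2.8179)^2 + 2.6759^2 + 3.2848^2) = 5.088311
Step 2: Project.
Since ||x|| > R, scale = R/||x|| = 5/5.088311 = 0.982644, proj(x) = scale * x
proj(x) = [-2.768993, 2.629457, 3.227789]
Step 3: Dot product.
a^T * proj(x) = -3*(-2.768993) - 4*2.629457 + 1*3.227789 = 1.0169


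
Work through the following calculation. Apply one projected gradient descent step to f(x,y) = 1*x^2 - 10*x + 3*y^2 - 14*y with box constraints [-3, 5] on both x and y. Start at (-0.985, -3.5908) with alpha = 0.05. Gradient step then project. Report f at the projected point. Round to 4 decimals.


Step 1: Compute gradient at (-0.985, -3.5908).
grad_x = 2*1*-0.985 - 10 = -11.97
grad_y = 2*3*-3.5908 - 14 = -35.5448
Step 2: Gradient step.
x_raw = -0.985 - 0.05*-11.97 = -0.3865
y_raw = -3.5908 - 0.05*-35.5448 = -1.8136
Step 3: Project onto [-3, 5].
x_proj = clip(-0.3865) = -0.3865
y_proj = clip(-1.8136) = -1.8136
Step 4: Evaluate f.
f(-0.3865, -1.8136) = 39.2712


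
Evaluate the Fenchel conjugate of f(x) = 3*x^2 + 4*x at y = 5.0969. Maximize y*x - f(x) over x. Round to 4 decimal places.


f*(y) = sup_x {y*x - a*x^2 - b*x} = sup_x {(y-b)*x - a*x^2}
FOC: (y - b) - 2a*x = 0 => x* = (y - b)/(2a)
x* = (5.0969 - 4)/(2*3) = 0.1828
f*(5.0969) = (y-b)^2/(4a) = (5.0969 - 4)^2/(4*3)
= 1.2032/12 = 0.1003


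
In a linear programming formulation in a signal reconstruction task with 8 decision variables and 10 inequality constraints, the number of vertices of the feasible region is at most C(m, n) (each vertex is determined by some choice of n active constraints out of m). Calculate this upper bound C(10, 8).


Each vertex corresponds to some choice of n active constraints out of m, so the number of vertices is at most C(m, n) = m! / (n!(m-n)!).
m = 10, n = 8
Numerator: 10 * 9 * 8 * 7 * 6 * 5 * 4 * 3
Denominator: 8! = 40320
C(10, 8) = 45


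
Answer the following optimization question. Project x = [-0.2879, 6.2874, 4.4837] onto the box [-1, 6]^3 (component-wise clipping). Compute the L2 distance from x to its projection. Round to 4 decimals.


Project each component onto [-1, 6].
clip(-0.2879) = -0.2879, clip(6.2874) = 6.0, clip(4.4837) = 4.4837
Projection = [-0.2879, 6.0, 4.4837]
Squared diffs: [0.0, 0.0826, 0.0]
Distance = sqrt(0.0826) = 0.2874


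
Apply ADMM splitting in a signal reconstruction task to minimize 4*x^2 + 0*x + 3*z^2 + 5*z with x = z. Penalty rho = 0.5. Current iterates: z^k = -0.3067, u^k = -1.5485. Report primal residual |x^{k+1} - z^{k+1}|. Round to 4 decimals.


ADMM iteration with rho = 0.5, z^k = -0.3067, u^k = -1.5485
Step 1: x-update.
Minimize 4*x^2 + 0*x + (0.5/2)*(x + 0.3067 - 1.5485)^2
FOC: (2*4 + 0.5)*x = 0 + 0.5*(-0.3067 + 1.5485)
x^{k+1} = 0.073
Step 2: z-update.
Minimize 3*z^2 + 5*z + (0.5/2)*(0.073 - z - 1.5485)^2
FOC: (2*3 + 0.5)*z = -5 + 0.5*(0.073 - 1.5485)
z^{k+1} = -0.8827
Step 3: u-update.
u^{k+1} = -1.5485 + 0.073 + 0.8827 = -0.5927
Step 4: Primal residual = |0.073 + 0.8827| = 0.9558


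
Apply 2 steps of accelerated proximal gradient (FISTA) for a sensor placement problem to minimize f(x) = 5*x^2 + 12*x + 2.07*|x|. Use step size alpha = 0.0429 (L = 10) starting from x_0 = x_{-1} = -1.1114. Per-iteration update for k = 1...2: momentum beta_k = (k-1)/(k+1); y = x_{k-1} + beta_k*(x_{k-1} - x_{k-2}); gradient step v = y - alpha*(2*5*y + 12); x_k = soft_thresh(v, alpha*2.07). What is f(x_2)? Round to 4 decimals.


FISTA on f(x) = 5*x^2 + 12*x + 2.07*|x|
L = 10, alpha = 0.0429
Iteration 1: beta = 0.0, y = -1.1114 + 0.0*(-1.1114 + 1.1114) = -1.1114
  grad(y) = 0.886, v = y - alpha*grad = -1.1494
  prox(v) = soft_thresh(-1.1494, 0.0888) = -1.0606
Iteration 2: beta = 0.3333, y = -1.0606 + 0.3333*(-1.0606 + 1.1114) = -1.0437
  grad(y) = 1.5632, v = y - alpha*grad = -1.1107
  prox(v) = soft_thresh(-1.1107, 0.0888) = -1.0219
f(x_2) = 5*(-1.0219)^2 + 12*(-1.0219) + 2.07*|-1.0219| = -4.9261


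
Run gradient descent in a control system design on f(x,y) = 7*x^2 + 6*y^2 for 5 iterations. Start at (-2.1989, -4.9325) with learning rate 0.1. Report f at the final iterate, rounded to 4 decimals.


Gradient descent on f(x,y) = 7*x^2 + 6*y^2.
Starting point: (-2.1989, -4.9325), alpha = 0.1
Step 1: grad_x = 2*7*-2.1989 = -30.7846, grad_y = 2*6*-4.9325 = -59.19
  x_1 = -2.1989 - 0.1*-30.7846 = 0.8796
  y_1 = -4.9325 - 0.1*-59.19 = 0.9865
Step 2: grad_x = 2*7*0.8796 = 12.3138, grad_y = 2*6*0.9865 = 11.838
  x_2 = 0.8796 - 0.1*12.3138 = -0.3518
  y_2 = 0.9865 - 0.1*11.838 = -0.1973
Step 3: grad_x = 2*7*-0.3518 = -4.9255, grad_y = 2*6*-0.1973 = -2.3676
  x_3 = -0.3518 - 0.1*-4.9255 = 0.1407
  y_3 = -0.1973 - 0.1*-2.3676 = 0.0395
Step 4: grad_x = 2*7*0.1407 = 1.9702, grad_y = 2*6*0.0395 = 0.4735
  x_4 = 0.1407 - 0.1*1.9702 = -0.0563
  y_4 = 0.0395 - 0.1*0.4735 = -0.0079
Step 5: grad_x = 2*7*-0.0563 = -0.7881, grad_y = 2*6*-0.0079 = -0.0947
  x_5 = -0.0563 - 0.1*-0.7881 = 0.0225
  y_5 = -0.0079 - 0.1*-0.0947 = 0.0016
f(0.0225, 0.0016) = 7*0.0225^2 + 6*0.0016^2 = 0.0036


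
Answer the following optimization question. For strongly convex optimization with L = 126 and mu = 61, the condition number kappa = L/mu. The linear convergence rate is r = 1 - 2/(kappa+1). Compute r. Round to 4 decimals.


Step 1: Compute the condition number.
kappa = L/mu = 126/61 = 2.0656
Step 2: Compute the convergence rate.
r = 1 - 2/(kappa + 1) = 1 - 2*mu/(L + mu) = (L - mu)/(L + mu) = 65/187 = 0.3476


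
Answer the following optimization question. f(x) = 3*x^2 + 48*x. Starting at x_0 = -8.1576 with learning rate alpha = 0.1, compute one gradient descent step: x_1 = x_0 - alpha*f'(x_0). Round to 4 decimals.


We compute the gradient at x_0 and apply the update.
f'(x) = 6*x + 48
f'(-8.1576) = 6*-8.1576 + 48 = -0.9456
x_1 = -8.1576 - 0.1*-0.9456 = -8.063


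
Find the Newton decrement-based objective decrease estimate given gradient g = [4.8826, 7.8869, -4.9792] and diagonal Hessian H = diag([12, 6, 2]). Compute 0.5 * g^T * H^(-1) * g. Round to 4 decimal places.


Step 1: H is diagonal, so H^(-1) * g = [0.4069, 1.3145, -2.4896].
Step 2: g^T H^(-1) g = sum_i g_i^2 / H_ii
  = (4.8826)^2/12 + (7.8869)^2/6 + (-4.9792)^2/2
  = 1.9866 + 10.3672 + 12.3962 = 24.7501
Step 3: Objective decrease = 0.5 * g^T H^(-1) g = 12.375


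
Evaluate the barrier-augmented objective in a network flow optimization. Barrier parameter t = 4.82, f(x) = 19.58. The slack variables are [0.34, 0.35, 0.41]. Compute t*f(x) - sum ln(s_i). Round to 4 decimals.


Step 1: Compute log-barrier.
ln values: [-1.0788, -1.0498, -0.8916]
phi = -(-1.0788 - 1.0498 - 0.8916) = 3.0202
Step 2: Compute augmented objective.
t*f(x) = 4.82*19.58 = 94.3756
Total = 94.3756 + 3.0202 = 97.3958


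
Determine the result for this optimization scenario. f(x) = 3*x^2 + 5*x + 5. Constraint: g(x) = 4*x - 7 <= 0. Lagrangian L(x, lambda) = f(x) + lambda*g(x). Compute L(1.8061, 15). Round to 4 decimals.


Step 1: Evaluate f(x).
f(1.8061) = 3*1.8061^2 + 5*1.8061 + 5 = 23.8165
Step 2: Evaluate g(x).
g(1.8061) = 4*1.8061 - 7 = 0.2244
Step 3: Compute Lagrangian.
L = 23.8165 + 15*0.2244 = 27.1825


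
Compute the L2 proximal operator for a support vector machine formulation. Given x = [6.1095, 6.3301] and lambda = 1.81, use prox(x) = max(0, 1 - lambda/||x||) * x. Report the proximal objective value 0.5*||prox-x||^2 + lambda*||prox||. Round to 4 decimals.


Step 1: Compute ||x||.
||x|| = 8.7975
Step 2: Compute scaling factor.
scale = max(0, 1 - 1.81/8.7975) = 0.7943
Step 3: prox(x) = [4.8525, 5.0277]
||prox(x)|| = 6.9875
Step 4: Proximal objective.
0.5*||prox-x||^2 = 1.6381
lambda*||prox|| = 12.6474
Total = 14.2854


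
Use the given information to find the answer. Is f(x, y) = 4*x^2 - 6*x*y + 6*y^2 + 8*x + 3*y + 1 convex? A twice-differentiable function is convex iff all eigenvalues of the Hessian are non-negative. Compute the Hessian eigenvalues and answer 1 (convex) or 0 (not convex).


The Hessian of f(x,y) = 4*x^2 - 6*x*y + 6*y^2 + 8*x + 3*y + 1 is:
H = [[8, -6], [-6, 12]]
Trace = 8 + 12 = 20
Determinant = 8*12 - (-6)^2 = 60
Discriminant = (20)^2 - 4*60 = 160.0
Eigenvalues: lambda_1 = 3.6754, lambda_2 = 16.3246
The function is convex.

1


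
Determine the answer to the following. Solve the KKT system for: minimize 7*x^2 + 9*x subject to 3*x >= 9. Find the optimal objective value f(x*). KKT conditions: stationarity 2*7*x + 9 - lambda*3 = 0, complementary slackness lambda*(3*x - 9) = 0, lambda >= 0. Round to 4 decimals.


Step 1: Try lambda = 0 (constraint inactive).
x_unc = -9/(2*7) = -0.6429
Check: 3*-0.6429 = -1.9287 < 9 -- violated!
Step 2: Constraint must be active: 3*x = 9
x* = 9/3 = 3.0
lambda = (2*7*3.0 + 9)/3 = 17.0
Step 3: Compute optimal value.
f(x*) = 7*3.0^2 + 9*3.0 = 90.0


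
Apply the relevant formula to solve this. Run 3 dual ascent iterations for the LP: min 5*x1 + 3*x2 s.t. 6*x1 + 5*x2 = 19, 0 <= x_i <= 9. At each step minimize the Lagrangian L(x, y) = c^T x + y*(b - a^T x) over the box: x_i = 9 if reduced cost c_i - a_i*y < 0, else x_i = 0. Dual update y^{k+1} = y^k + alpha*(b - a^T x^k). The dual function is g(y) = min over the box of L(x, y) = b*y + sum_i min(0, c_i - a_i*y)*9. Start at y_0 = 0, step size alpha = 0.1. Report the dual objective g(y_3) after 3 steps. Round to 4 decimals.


Dual ascent for LP: min 5*x1 + 3*x2, 6*x1 + 5*x2 = 19, 0 <= x_i <= 9
Step 1: y^k = 0.0, reduced costs: (5.0, 3.0)
  x^k = (0.0, 0.0), subgradient = b - a^T x = 19.0
  y^{k+1} = 0.0 + 0.1*19.0 = 1.9
Step 2: y^k = 1.9, reduced costs: (-6.4, -6.5)
  x^k = (9.0, 9.0), subgradient = b - a^T x = -80.0
  y^{k+1} = 1.9 + 0.1*-80.0 = -6.1
Step 3: y^k = -6.1, reduced costs: (41.6, 33.5)
  x^k = (0.0, 0.0), subgradient = b - a^T x = 19.0
  y^{k+1} = -6.1 + 0.1*19.0 = -4.2
Dual objective at y_3 = -4.2: reduced costs (30.2, 24.0), box minimizer x = (0.0, 0.0)
g(y_3) = b*y + (c1 - a1*y)*x1 + (c2 - a2*y)*x2 = 19*(-4.2) + 30.2*0.0 + 24.0*0.0 = -79.8 + 0.0 + 0.0 = -79.8


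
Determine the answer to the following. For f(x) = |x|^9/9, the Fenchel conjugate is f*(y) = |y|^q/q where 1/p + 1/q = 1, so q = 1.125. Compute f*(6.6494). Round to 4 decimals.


The conjugate exponent q satisfies 1/p + 1/q = 1.
p = 9, so q = 9/(9 - 1) = 1.125
|y|^q = 6.6494^1.125 = 8.4262
f*(6.6494) = 8.4262 / 1.125 = 7.4899


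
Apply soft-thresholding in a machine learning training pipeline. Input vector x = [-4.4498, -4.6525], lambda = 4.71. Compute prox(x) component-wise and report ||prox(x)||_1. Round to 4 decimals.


Soft-thresholding with lambda = 4.71:
prox(-4.4498) = sign(-4.4498)*max(|-4.4498| - 4.71, 0) = 0.0
prox(-4.6525) = sign(-4.6525)*max(|-4.6525| - 4.71, 0) = 0.0
prox(x) = [0.0, 0.0]
||prox(x)||_1 = 0.0 + 0.0 = 0.0


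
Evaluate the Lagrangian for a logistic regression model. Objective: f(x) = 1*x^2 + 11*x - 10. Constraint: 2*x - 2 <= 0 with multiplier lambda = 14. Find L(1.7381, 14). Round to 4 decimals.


Step 1: Evaluate f(x).
f(1.7381) = 1*1.7381^2 + 11*1.7381 - 10 = 12.1401
Step 2: Evaluate g(x).
g(1.7381) = 2*1.7381 - 2 = 1.4762
Step 3: Compute Lagrangian.
L = 12.1401 + 14*1.4762 = 32.8069


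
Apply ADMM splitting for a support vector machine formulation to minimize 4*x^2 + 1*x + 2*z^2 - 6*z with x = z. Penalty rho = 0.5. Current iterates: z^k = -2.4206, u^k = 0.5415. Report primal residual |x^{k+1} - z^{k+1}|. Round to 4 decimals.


ADMM iteration with rho = 0.5, z^k = -2.4206, u^k = 0.5415
Step 1: x-update.
Minimize 4*x^2 + 1*x + (0.5/2)*(x + 2.4206 + 0.5415)^2
FOC: (2*4 + 0.5)*x = -1 + 0.5*(-2.4206 - 0.5415)
x^{k+1} = -0.2919
Step 2: z-update.
Minimize 2*z^2 - 6*z + (0.5/2)*(-0.2919 - z + 0.5415)^2
FOC: (2*2 + 0.5)*z = 6 + 0.5*(-0.2919 + 0.5415)
z^{k+1} = 1.3611
Step 3: u-update.
u^{k+1} = 0.5415 - 0.2919 - 1.3611 = -1.1115
Step 4: Primal residual = |-0.2919 - 1.3611| = 1.653


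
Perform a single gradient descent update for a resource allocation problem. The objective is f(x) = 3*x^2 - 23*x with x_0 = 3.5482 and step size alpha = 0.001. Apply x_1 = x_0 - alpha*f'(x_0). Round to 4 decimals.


We compute the gradient at x_0 and apply the update.
f'(x) = 6*x - 23
f'(3.5482) = 6*3.5482 - 23 = -1.7108
x_1 = 3.5482 - 0.001*-1.7108 = 3.5499


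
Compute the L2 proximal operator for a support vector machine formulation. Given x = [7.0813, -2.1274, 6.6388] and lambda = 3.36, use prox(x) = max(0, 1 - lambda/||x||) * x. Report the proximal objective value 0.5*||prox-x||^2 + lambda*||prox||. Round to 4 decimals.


Step 1: Compute ||x||.
||x|| = 9.937
Step 2: Compute scaling factor.
scale = max(0, 1 - 3.36/9.937) = 0.6619
Step 3: prox(x) = [4.6869, -1.4081, 4.394]
||prox(x)|| = 6.577
Step 4: Proximal objective.
0.5*||prox-x||^2 = 5.6448
lambda*||prox|| = 22.0987
Total = 27.7436


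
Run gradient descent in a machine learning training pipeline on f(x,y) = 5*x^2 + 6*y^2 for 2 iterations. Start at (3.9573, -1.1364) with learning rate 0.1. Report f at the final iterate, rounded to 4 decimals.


Gradient descent on f(x,y) = 5*x^2 + 6*y^2.
Starting point: (3.9573, -1.1364), alpha = 0.1
Step 1: grad_x = 2*5*3.9573 = 39.573, grad_y = 2*6*-1.1364 = -13.6368
  x_1 = 3.9573 - 0.1*39.573 = 0.0
  y_1 = -1.1364 - 0.1*-13.6368 = 0.2273
Step 2: grad_x = 2*5*0.0 = 0.0, grad_y = 2*6*0.2273 = 2.7274
  x_2 = 0.0 - 0.1*0.0 = 0.0
  y_2 = 0.2273 - 0.1*2.7274 = -0.0455
f(0.0, -0.0455) = 5*0.0^2 + 6*(-0.0455)^2 = 0.0124


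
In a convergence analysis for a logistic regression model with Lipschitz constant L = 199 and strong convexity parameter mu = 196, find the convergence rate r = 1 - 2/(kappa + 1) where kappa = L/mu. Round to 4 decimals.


Step 1: Compute the condition number.
kappa = L/mu = 199/196 = 1.0153
Step 2: Compute the convergence rate.
r = 1 - 2/(kappa + 1) = 1 - 2*mu/(L + mu) = (L - mu)/(L + mu) = 3/395 = 0.0076


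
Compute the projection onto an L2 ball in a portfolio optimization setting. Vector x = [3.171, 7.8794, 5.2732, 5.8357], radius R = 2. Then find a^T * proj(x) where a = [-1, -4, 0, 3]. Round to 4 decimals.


Step 1: Compute ||x|| (intermediates to 6 decimals).
||x|| = sqrt(3.171^2 + 7.8794^2 + 5.2732^2 + 5.8357^2) = 11.575933
Step 2: Project.
Since ||x|| > R, scale = R/||x|| = 2/11.575933 = 0.172772, proj(x) = scale * x
proj(x) = [0.54786, 1.36134, 0.911061, 1.008246]
Step 3: Dot product.
a^T * proj(x) = -1*0.54786 - 4*1.36134 + 0*0.911061 + 3*1.008246 = -2.9685


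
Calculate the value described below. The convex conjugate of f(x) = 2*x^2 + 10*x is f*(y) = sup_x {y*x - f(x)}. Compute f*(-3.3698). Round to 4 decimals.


f*(y) = sup_x {y*x - a*x^2 - b*x} = sup_x {(y-b)*x - a*x^2}
FOC: (y - b) - 2a*x = 0 => x* = (y - b)/(2a)
x* = (-3.3698 - 10)/(2*2) = -3.3425
f*(-3.3698) = (y-b)^2/(4a) = (-3.3698 - 10)^2/(4*2)
= 178.7516/8 = 22.3439


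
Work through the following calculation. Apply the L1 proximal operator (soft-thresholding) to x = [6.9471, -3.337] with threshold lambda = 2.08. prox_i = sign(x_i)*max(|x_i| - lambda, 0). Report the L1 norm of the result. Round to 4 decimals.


Soft-thresholding with lambda = 2.08:
prox(6.9471) = sign(6.9471)*max(|6.9471| - 2.08, 0) = 4.8671
prox(-3.337) = sign(-3.337)*max(|-3.337| - 2.08, 0) = -1.257
prox(x) = [4.8671, -1.257]
||prox(x)||_1 = 4.8671 + 1.257 = 6.1241


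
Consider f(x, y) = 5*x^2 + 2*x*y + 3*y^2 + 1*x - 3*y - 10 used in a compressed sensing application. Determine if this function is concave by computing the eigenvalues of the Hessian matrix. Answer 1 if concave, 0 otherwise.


The Hessian of f(x,y) = 5*x^2 + 2*x*y + 3*y^2 + 1*x - 3*y - 10 is:
H = [[10, 2], [2, 6]]
Trace = 10 + 6 = 16
Determinant = 10*6 - (2)^2 = 56
Discriminant = (16)^2 - 4*56 = 32.0
Eigenvalues: lambda_1 = 5.1716, lambda_2 = 10.8284
The function is not concave.

0


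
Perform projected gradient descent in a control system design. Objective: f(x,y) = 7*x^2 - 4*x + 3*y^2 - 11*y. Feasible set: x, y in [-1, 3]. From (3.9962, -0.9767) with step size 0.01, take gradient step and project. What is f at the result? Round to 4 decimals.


Step 1: Compute gradient at (3.9962, -0.9767).
grad_x = 2*7*3.9962 - 4 = 51.9468
grad_y = 2*3*-0.9767 - 11 = -16.8602
Step 2: Gradient step.
x_raw = 3.9962 - 0.01*51.9468 = 3.4767
y_raw = -0.9767 - 0.01*-16.8602 = -0.8081
Step 3: Project onto [-1, 3].
x_proj = clip(3.4767) = 3.0
y_proj = clip(-0.8081) = -0.8081
Step 4: Evaluate f.
f(3.0, -0.8081) = 61.8481


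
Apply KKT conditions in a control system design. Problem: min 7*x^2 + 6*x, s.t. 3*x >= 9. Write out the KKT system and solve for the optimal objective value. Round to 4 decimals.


Step 1: Try lambda = 0 (constraint inactive).
x_unc = -6/(2*7) = -0.4286
Check: 3*-0.4286 = -1.2858 < 9 -- violated!
Step 2: Constraint must be active: 3*x = 9
x* = 9/3 = 3.0
lambda = (2*7*3.0 + 6)/3 = 16.0
Step 3: Compute optimal value.
f(x*) = 7*3.0^2 + 6*3.0 = 81.0


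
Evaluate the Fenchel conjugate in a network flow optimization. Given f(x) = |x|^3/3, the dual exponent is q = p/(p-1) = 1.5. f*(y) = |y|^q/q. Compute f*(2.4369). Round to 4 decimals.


The conjugate exponent q satisfies 1/p + 1/q = 1.
p = 3, so q = 3/(3 - 1) = 1.5
|y|^q = 2.4369^1.5 = 3.8041
f*(2.4369) = 3.8041 / 1.5 = 2.5361


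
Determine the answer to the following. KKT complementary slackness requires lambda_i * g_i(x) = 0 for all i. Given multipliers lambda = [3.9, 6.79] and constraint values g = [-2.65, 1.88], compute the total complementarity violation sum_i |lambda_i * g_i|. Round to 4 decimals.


KKT complementary slackness check:
lambda_1 * g_1 = 3.9 * -2.65 = -10.335
lambda_2 * g_2 = 6.79 * 1.88 = 12.7652
Total violation = 10.335 + 12.7652 = 23.1002


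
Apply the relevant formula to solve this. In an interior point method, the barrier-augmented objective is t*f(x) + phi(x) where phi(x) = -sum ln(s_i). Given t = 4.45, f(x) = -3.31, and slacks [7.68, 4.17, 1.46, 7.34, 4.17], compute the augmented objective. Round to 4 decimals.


Step 1: Compute log-barrier.
ln values: [2.0386, 1.4279, 0.3784, 1.9933, 1.4279]
phi = -(2.0386 + 1.4279 + 0.3784 + 1.9933 + 1.4279) = -7.2662
Step 2: Compute augmented objective.
t*f(x) = 4.45*-3.31 = -14.7295
Total = -14.7295 - 7.2662 = -21.9957


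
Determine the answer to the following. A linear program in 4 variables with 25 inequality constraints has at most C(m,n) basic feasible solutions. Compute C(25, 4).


Each vertex corresponds to some choice of n active constraints out of m, so the number of vertices is at most C(m, n) = m! / (n!(m-n)!).
m = 25, n = 4
Numerator: 25 * 24 * 23 * 22
Denominator: 4! = 24
C(25, 4) = 12650


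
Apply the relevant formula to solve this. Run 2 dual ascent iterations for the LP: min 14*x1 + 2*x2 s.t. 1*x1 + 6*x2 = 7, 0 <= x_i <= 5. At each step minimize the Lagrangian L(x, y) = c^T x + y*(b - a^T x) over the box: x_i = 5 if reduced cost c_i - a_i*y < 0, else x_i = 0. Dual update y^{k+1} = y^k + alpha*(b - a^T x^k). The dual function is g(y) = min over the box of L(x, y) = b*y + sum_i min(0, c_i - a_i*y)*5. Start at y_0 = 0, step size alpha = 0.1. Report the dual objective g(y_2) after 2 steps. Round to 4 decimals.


Dual ascent for LP: min 14*x1 + 2*x2, 1*x1 + 6*x2 = 7, 0 <= x_i <= 5
Step 1: y^k = 0.0, reduced costs: (14.0, 2.0)
  x^k = (0.0, 0.0), subgradient = b - a^T x = 7.0
  y^{k+1} = 0.0 + 0.1*7.0 = 0.7
Step 2: y^k = 0.7, reduced costs: (13.3, -2.2)
  x^k = (0.0, 5.0), subgradient = b - a^T x = -23.0
  y^{k+1} = 0.7 + 0.1*-23.0 = -1.6
Dual objective at y_2 = -1.6: reduced costs (15.6, 11.6), box minimizer x = (0.0, 0.0)
g(y_2) = b*y + (c1 - a1*y)*x1 + (c2 - a2*y)*x2 = 7*(-1.6) + 15.6*0.0 + 11.6*0.0 = -11.2 + 0.0 + 0.0 = -11.2


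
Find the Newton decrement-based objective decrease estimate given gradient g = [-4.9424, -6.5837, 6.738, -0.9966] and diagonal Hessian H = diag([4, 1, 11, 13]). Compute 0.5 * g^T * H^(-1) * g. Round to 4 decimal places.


Step 1: H is diagonal, so H^(-1) * g = [-1.2356, -6.5837, 0.6125, -0.0767].
Step 2: g^T H^(-1) g = sum_i g_i^2 / H_ii
  = (-4.9424)^2/4 + (-6.5837)^2/1 + (6.738)^2/11 + (-0.9966)^2/13
  = 6.1068 + 43.3451 + 4.1273 + 0.0764 = 53.6557
Step 3: Objective decrease = 0.5 * g^T H^(-1) g = 26.8278


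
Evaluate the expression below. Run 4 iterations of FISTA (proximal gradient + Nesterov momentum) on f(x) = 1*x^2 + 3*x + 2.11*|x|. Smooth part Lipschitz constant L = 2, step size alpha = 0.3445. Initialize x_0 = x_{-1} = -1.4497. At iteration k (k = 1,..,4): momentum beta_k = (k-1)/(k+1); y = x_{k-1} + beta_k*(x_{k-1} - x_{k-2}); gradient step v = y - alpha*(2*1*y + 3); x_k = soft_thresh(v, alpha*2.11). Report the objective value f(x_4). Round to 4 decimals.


FISTA on f(x) = 1*x^2 + 3*x + 2.11*|x|
L = 2, alpha = 0.3445
Iteration 1: beta = 0.0, y = -1.4497 + 0.0*(-1.4497 + 1.4497) = -1.4497
  grad(y) = 0.1006, v = y - alpha*grad = -1.4844
  prox(v) = soft_thresh(-1.4844, 0.7269) = -0.7575
Iteration 2: beta = 0.3333, y = -0.7575 + 0.3333*(-0.7575 + 1.4497) = -0.5267
  grad(y) = 1.9466, v = y - alpha*grad = -1.1973
  prox(v) = soft_thresh(-1.1973, 0.7269) = -0.4704
Iteration 3: beta = 0.5, y = -0.4704 + 0.5*(-0.4704 + 0.7575) = -0.3269
  grad(y) = 2.3462, v = y - alpha*grad = -1.1352
  prox(v) = soft_thresh(-1.1352, 0.7269) = -0.4083
Iteration 4: beta = 0.6, y = -0.4083 + 0.6*(-0.4083 + 0.4704) = -0.371
  grad(y) = 2.258, v = y - alpha*grad = -1.1489
  prox(v) = soft_thresh(-1.1489, 0.7269) = -0.422
f(x_4) = 1*(-0.422)^2 + 3*(-0.422) + 2.11*|-0.422| = -0.1975


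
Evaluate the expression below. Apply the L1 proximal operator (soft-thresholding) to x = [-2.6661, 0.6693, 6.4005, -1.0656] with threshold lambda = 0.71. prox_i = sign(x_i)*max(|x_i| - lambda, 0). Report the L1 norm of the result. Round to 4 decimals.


Soft-thresholding with lambda = 0.71:
prox(-2.6661) = sign(-2.6661)*max(|-2.6661| - 0.71, 0) = -1.9561
prox(0.6693) = sign(0.6693)*max(|0.6693| - 0.71, 0) = 0.0
prox(6.4005) = sign(6.4005)*max(|6.4005| - 0.71, 0) = 5.6905
prox(-1.0656) = sign(-1.0656)*max(|-1.0656| - 0.71, 0) = -0.3556
prox(x) = [-1.9561, 0.0, 5.6905, -0.3556]
||prox(x)||_1 = 1.9561 + 0.0 + 5.6905 + 0.3556 = 8.0022


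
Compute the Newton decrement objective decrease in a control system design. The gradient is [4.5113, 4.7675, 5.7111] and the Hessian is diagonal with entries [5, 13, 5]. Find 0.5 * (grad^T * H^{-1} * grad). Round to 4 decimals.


Step 1: H is diagonal, so H^(-1) * g = [0.9023, 0.3667, 1.1422].
Step 2: g^T H^(-1) g = sum_i g_i^2 / H_ii
  = (4.5113)^2/5 + (4.7675)^2/13 + (5.7111)^2/5
  = 4.0704 + 1.7484 + 6.5233 = 12.3421
Step 3: Objective decrease = 0.5 * g^T H^(-1) g = 6.171


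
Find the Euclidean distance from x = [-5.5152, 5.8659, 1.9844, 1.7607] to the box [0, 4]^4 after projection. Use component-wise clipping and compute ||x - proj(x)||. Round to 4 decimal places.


Project each component onto [0, 4].
clip(-5.5152) = 0.0, clip(5.8659) = 4.0, clip(1.9844) = 1.9844, clip(1.7607) = 1.7607
Projection = [0.0, 4.0, 1.9844, 1.7607]
Squared diffs: [30.4174, 3.4816, 0.0, 0.0]
Distance = sqrt(33.899) = 5.8223


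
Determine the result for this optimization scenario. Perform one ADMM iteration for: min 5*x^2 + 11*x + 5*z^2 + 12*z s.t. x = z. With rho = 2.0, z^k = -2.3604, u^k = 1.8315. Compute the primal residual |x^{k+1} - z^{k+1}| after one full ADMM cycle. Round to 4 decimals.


ADMM iteration with rho = 2.0, z^k = -2.3604, u^k = 1.8315
Step 1: x-update.
Minimize 5*x^2 + 11*x + (2.0/2)*(x + 2.3604 + 1.8315)^2
FOC: (2*5 + 2.0)*x = -11 + 2.0*(-2.3604 - 1.8315)
x^{k+1} = -1.6153
Step 2: z-update.
Minimize 5*z^2 + 12*z + (2.0/2)*(-1.6153 - z + 1.8315)^2
FOC: (2*5 + 2.0)*z = -12 + 2.0*(-1.6153 + 1.8315)
z^{k+1} = -0.964
Step 3: u-update.
u^{k+1} = 1.8315 - 1.6153 + 0.964 = 1.1802
Step 4: Primal residual = |-1.6153 + 0.964| = 0.6513
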